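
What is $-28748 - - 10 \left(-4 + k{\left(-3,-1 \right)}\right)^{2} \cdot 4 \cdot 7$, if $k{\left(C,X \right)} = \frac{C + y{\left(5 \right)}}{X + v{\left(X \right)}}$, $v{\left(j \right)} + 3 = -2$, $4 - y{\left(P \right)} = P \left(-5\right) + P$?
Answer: $-12998$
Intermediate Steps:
$y{\left(P \right)} = 4 + 4 P$ ($y{\left(P \right)} = 4 - \left(P \left(-5\right) + P\right) = 4 - \left(- 5 P + P\right) = 4 - - 4 P = 4 + 4 P$)
$v{\left(j \right)} = -5$ ($v{\left(j \right)} = -3 - 2 = -5$)
$k{\left(C,X \right)} = \frac{24 + C}{-5 + X}$ ($k{\left(C,X \right)} = \frac{C + \left(4 + 4 \cdot 5\right)}{X - 5} = \frac{C + \left(4 + 20\right)}{-5 + X} = \frac{C + 24}{-5 + X} = \frac{24 + C}{-5 + X}$)
$-28748 - - 10 \left(-4 + k{\left(-3,-1 \right)}\right)^{2} \cdot 4 \cdot 7 = -28748 - - 10 \left(-4 + \frac{24 - 3}{-5 - 1}\right)^{2} \cdot 4 \cdot 7 = -28748 - - 10 \left(-4 + \frac{1}{-6} \cdot 21\right)^{2} \cdot 28 = -28748 - - 10 \left(-4 - \frac{7}{2}\right)^{2} \cdot 28 = -28748 - - 10 \left(- \frac{15}{2}\right)^{2} \cdot 28 = -28748 - \left(-10\right) \frac{225}{4} \cdot 28 = -28748 - \left(- \frac{1125}{2}\right) 28 = -28748 - -15750 = -28748 + 15750 = -12998$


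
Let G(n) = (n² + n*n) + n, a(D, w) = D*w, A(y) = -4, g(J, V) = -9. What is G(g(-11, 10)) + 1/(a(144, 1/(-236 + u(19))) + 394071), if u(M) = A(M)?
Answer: 301463861/1970352 ≈ 153.00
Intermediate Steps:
u(M) = -4
G(n) = n + 2*n² (G(n) = (n² + n²) + n = 2*n² + n = n + 2*n²)
G(g(-11, 10)) + 1/(a(144, 1/(-236 + u(19))) + 394071) = -9*(1 + 2*(-9)) + 1/(144/(-236 - 4) + 394071) = -9*(1 - 18) + 1/(144/(-240) + 394071) = -9*(-17) + 1/(144*(-1/240) + 394071) = 153 + 1/(-⅗ + 394071) = 153 + 1/(1970352/5) = 153 + 5/1970352 = 301463861/1970352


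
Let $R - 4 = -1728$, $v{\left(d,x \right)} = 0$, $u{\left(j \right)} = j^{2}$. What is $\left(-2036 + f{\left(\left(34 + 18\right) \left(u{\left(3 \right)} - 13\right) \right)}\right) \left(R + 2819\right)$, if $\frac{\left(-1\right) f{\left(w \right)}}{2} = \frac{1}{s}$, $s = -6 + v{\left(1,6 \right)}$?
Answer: $-2229055$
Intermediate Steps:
$R = -1724$ ($R = 4 - 1728 = -1724$)
$s = -6$ ($s = -6 + 0 = -6$)
$f{\left(w \right)} = \frac{1}{3}$ ($f{\left(w \right)} = - \frac{2}{-6} = \left(-2\right) \left(- \frac{1}{6}\right) = \frac{1}{3}$)
$\left(-2036 + f{\left(\left(34 + 18\right) \left(u{\left(3 \right)} - 13\right) \right)}\right) \left(R + 2819\right) = \left(-2036 + \frac{1}{3}\right) \left(-1724 + 2819\right) = \left(- \frac{6107}{3}\right) 1095 = -2229055$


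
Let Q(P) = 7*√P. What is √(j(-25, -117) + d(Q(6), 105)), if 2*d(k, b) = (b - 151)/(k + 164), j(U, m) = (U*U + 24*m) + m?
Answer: √(-377223 - 16100*√6)/√(164 + 7*√6) ≈ 47.96*I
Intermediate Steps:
j(U, m) = U² + 25*m (j(U, m) = (U² + 24*m) + m = U² + 25*m)
d(k, b) = (-151 + b)/(2*(164 + k)) (d(k, b) = ((b - 151)/(k + 164))/2 = ((-151 + b)/(164 + k))/2 = (-151 + b)/(2*(164 + k)))
√(j(-25, -117) + d(Q(6), 105)) = √(((-25)² + 25*(-117)) + (-151 + 105)/(2*(164 + 7*√6))) = √((625 - 2925) + (½)*(-46)/(164 + 7*√6)) = √(-2300 - 23/(164 + 7*√6))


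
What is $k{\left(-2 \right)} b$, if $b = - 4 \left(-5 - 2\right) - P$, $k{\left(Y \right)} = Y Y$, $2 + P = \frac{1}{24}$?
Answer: $\frac{719}{6} \approx 119.83$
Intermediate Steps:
$P = - \frac{47}{24}$ ($P = -2 + \frac{1}{24} = - \frac{47}{24} \approx -1.9583$)
$k{\left(Y \right)} = Y^{2}$
$b = \frac{719}{24}$ ($b = - 4 \left(-5 - 2\right) - - \frac{47}{24} = \left(-4\right) \left(-7\right) + \frac{47}{24} = 28 + \frac{47}{24} = \frac{719}{24} \approx 29.958$)
$k{\left(-2 \right)} b = \left(-2\right)^{2} \cdot \frac{719}{24} = 4 \cdot \frac{719}{24} = \frac{719}{6}$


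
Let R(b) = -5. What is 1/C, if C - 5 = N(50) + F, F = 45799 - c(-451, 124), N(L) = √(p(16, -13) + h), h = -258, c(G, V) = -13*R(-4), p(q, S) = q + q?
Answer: 45739/2092056347 - I*√226/2092056347 ≈ 2.1863e-5 - 7.1859e-9*I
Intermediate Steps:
p(q, S) = 2*q
c(G, V) = 65 (c(G, V) = -13*(-5) = 65)
N(L) = I*√226 (N(L) = √(2*16 - 258) = √(32 - 258) = √(-226) = I*√226)
F = 45734 (F = 45799 - 1*65 = 45799 - 65 = 45734)
C = 45739 + I*√226 (C = 5 + (I*√226 + 45734) = 5 + (45734 + I*√226) = 45739 + I*√226 ≈ 45739.0 + 15.033*I)
1/C = 1/(45739 + I*√226)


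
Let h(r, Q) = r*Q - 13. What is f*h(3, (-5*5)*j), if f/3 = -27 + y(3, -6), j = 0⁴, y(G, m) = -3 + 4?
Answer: 1014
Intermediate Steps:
y(G, m) = 1
j = 0
f = -78 (f = 3*(-27 + 1) = 3*(-26) = -78)
h(r, Q) = -13 + Q*r (h(r, Q) = Q*r - 13 = -13 + Q*r)
f*h(3, (-5*5)*j) = -78*(-13 + (-5*5*0)*3) = -78*(-13 - 25*0*3) = -78*(-13 + 0*3) = -78*(-13 + 0) = -78*(-13) = 1014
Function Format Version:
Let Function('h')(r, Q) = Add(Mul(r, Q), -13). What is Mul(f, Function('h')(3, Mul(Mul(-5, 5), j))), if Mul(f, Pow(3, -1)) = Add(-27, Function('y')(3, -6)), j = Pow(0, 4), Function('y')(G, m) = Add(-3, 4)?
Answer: 1014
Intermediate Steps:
Function('y')(G, m) = 1
j = 0
f = -78 (f = Mul(3, Add(-27, 1)) = Mul(3, -26) = -78)
Function('h')(r, Q) = Add(-13, Mul(Q, r)) (Function('h')(r, Q) = Add(Mul(Q, r), -13) = Add(-13, Mul(Q, r)))
Mul(f, Function('h')(3, Mul(Mul(-5, 5), j))) = Mul(-78, Add(-13, Mul(Mul(Mul(-5, 5), 0), 3))) = Mul(-78, Add(-13, Mul(Mul(-25, 0), 3))) = Mul(-78, Add(-13, Mul(0, 3))) = Mul(-78, Add(-13, 0)) = Mul(-78, -13) = 1014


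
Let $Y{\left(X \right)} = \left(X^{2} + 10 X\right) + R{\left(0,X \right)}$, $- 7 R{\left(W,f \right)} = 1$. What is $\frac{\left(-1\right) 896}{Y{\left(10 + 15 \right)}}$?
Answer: $- \frac{1568}{1531} \approx -1.0242$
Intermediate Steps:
$R{\left(W,f \right)} = - \frac{1}{7}$ ($R{\left(W,f \right)} = \left(- \frac{1}{7}\right) 1 = - \frac{1}{7}$)
$Y{\left(X \right)} = - \frac{1}{7} + X^{2} + 10 X$ ($Y{\left(X \right)} = \left(X^{2} + 10 X\right) - \frac{1}{7} = - \frac{1}{7} + X^{2} + 10 X$)
$\frac{\left(-1\right) 896}{Y{\left(10 + 15 \right)}} = \frac{\left(-1\right) 896}{- \frac{1}{7} + \left(10 + 15\right)^{2} + 10 \left(10 + 15\right)} = - \frac{896}{- \frac{1}{7} + 25^{2} + 10 \cdot 25} = - \frac{896}{- \frac{1}{7} + 625 + 250} = - \frac{896}{\frac{6124}{7}} = \left(-896\right) \frac{7}{6124} = - \frac{1568}{1531}$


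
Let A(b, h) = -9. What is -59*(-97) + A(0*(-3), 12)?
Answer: 5714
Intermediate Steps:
-59*(-97) + A(0*(-3), 12) = -59*(-97) - 9 = 5723 - 9 = 5714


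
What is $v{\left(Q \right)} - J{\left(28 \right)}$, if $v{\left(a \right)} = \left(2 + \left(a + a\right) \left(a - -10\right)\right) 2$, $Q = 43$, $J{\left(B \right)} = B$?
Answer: $9092$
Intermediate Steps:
$v{\left(a \right)} = 4 + 4 a \left(10 + a\right)$ ($v{\left(a \right)} = \left(2 + 2 a \left(a + 10\right)\right) 2 = \left(2 + 2 a \left(10 + a\right)\right) 2 = 4 + 4 a \left(10 + a\right)$)
$v{\left(Q \right)} - J{\left(28 \right)} = \left(4 + 4 \cdot 43^{2} + 40 \cdot 43\right) - 28 = \left(4 + 4 \cdot 1849 + 1720\right) - 28 = \left(4 + 7396 + 1720\right) - 28 = 9120 - 28 = 9092$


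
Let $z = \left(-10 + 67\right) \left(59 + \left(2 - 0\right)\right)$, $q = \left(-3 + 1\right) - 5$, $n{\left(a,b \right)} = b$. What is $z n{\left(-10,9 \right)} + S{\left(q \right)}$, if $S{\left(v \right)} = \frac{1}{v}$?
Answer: $\frac{219050}{7} \approx 31293.0$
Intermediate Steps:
$q = -7$ ($q = -2 - 5 = -7$)
$z = 3477$ ($z = 57 \left(59 + \left(2 + 0\right)\right) = 57 \left(59 + 2\right) = 57 \cdot 61 = 3477$)
$z n{\left(-10,9 \right)} + S{\left(q \right)} = 3477 \cdot 9 + \frac{1}{-7} = 31293 - \frac{1}{7} = \frac{219050}{7}$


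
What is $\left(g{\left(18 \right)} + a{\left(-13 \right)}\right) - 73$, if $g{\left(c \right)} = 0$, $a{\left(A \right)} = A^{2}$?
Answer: $96$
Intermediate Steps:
$\left(g{\left(18 \right)} + a{\left(-13 \right)}\right) - 73 = \left(0 + \left(-13\right)^{2}\right) - 73 = \left(0 + 169\right) - 73 = 169 - 73 = 96$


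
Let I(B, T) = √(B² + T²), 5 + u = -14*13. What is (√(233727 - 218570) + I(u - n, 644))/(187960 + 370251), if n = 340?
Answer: √15157/558211 + √692465/558211 ≈ 0.0017113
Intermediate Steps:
u = -187 (u = -5 - 14*13 = -5 - 182 = -187)
(√(233727 - 218570) + I(u - n, 644))/(187960 + 370251) = (√(233727 - 218570) + √((-187 - 1*340)² + 644²))/(187960 + 370251) = (√15157 + √((-187 - 340)² + 414736))/558211 = (√15157 + √((-527)² + 414736))*(1/558211) = (√15157 + √(277729 + 414736))*(1/558211) = (√15157 + √692465)*(1/558211) = √15157/558211 + √692465/558211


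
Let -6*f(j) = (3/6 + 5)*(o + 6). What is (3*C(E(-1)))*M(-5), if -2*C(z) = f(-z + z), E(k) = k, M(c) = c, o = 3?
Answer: -495/8 ≈ -61.875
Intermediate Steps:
f(j) = -33/4 (f(j) = -(3/6 + 5)*(3 + 6)/6 = -(3*(1/6) + 5)*9/6 = -(1/2 + 5)*9/6 = -11*9/12 = -1/6*99/2 = -33/4)
C(z) = 33/8 (C(z) = -1/2*(-33/4) = 33/8)
(3*C(E(-1)))*M(-5) = (3*(33/8))*(-5) = (99/8)*(-5) = -495/8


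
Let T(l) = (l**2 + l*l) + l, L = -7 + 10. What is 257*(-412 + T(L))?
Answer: -100487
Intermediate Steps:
L = 3
T(l) = l + 2*l**2 (T(l) = (l**2 + l**2) + l = 2*l**2 + l = l + 2*l**2)
257*(-412 + T(L)) = 257*(-412 + 3*(1 + 2*3)) = 257*(-412 + 3*(1 + 6)) = 257*(-412 + 3*7) = 257*(-412 + 21) = 257*(-391) = -100487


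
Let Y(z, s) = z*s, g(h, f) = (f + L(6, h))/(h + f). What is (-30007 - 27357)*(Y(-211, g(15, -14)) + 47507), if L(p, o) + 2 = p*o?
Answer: -1829510052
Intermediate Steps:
L(p, o) = -2 + o*p (L(p, o) = -2 + p*o = -2 + o*p)
g(h, f) = (-2 + f + 6*h)/(f + h) (g(h, f) = (f + (-2 + h*6))/(h + f) = (f + (-2 + 6*h))/(f + h) = (-2 + f + 6*h)/(f + h))
Y(z, s) = s*z
(-30007 - 27357)*(Y(-211, g(15, -14)) + 47507) = (-30007 - 27357)*(((-2 - 14 + 6*15)/(-14 + 15))*(-211) + 47507) = -57364*(((-2 - 14 + 90)/1)*(-211) + 47507) = -57364*((1*74)*(-211) + 47507) = -57364*(74*(-211) + 47507) = -57364*(-15614 + 47507) = -57364*31893 = -1829510052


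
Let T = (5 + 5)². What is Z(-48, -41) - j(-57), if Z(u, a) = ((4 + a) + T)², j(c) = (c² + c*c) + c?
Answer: -2472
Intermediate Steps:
T = 100 (T = 10² = 100)
j(c) = c + 2*c² (j(c) = (c² + c²) + c = 2*c² + c = c + 2*c²)
Z(u, a) = (104 + a)² (Z(u, a) = ((4 + a) + 100)² = (104 + a)²)
Z(-48, -41) - j(-57) = (104 - 41)² - (-57)*(1 + 2*(-57)) = 63² - (-57)*(1 - 114) = 3969 - (-57)*(-113) = 3969 - 1*6441 = 3969 - 6441 = -2472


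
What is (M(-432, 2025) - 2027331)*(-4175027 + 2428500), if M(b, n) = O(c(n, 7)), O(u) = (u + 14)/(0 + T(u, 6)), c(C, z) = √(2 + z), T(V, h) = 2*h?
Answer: 42489430262285/12 ≈ 3.5408e+12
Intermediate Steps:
O(u) = 7/6 + u/12 (O(u) = (u + 14)/(0 + 2*6) = (14 + u)/(0 + 12) = (14 + u)/12 = (14 + u)*(1/12) = 7/6 + u/12)
M(b, n) = 17/12 (M(b, n) = 7/6 + √(2 + 7)/12 = 7/6 + √9/12 = 7/6 + (1/12)*3 = 7/6 + ¼ = 17/12)
(M(-432, 2025) - 2027331)*(-4175027 + 2428500) = (17/12 - 2027331)*(-4175027 + 2428500) = -24327955/12*(-1746527) = 42489430262285/12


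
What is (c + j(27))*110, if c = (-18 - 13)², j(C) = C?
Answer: 108680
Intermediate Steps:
c = 961 (c = (-31)² = 961)
(c + j(27))*110 = (961 + 27)*110 = 988*110 = 108680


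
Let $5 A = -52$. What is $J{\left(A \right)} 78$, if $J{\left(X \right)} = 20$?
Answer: $1560$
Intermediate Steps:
$A = - \frac{52}{5}$ ($A = \frac{1}{5} \left(-52\right) = - \frac{52}{5} \approx -10.4$)
$J{\left(A \right)} 78 = 20 \cdot 78 = 1560$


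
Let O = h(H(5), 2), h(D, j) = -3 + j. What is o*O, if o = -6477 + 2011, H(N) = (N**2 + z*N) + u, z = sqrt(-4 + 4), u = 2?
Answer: 4466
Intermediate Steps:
z = 0 (z = sqrt(0) = 0)
H(N) = 2 + N**2 (H(N) = (N**2 + 0*N) + 2 = (N**2 + 0) + 2 = N**2 + 2 = 2 + N**2)
O = -1 (O = -3 + 2 = -1)
o = -4466
o*O = -4466*(-1) = 4466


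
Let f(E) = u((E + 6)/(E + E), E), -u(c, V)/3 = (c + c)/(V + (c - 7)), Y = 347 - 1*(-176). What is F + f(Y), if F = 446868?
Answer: 241427136846/540265 ≈ 4.4687e+5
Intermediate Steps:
Y = 523 (Y = 347 + 176 = 523)
u(c, V) = -6*c/(-7 + V + c) (u(c, V) = -3*(c + c)/(V + (c - 7)) = -3*2*c/(V + (-7 + c)) = -3*2*c/(-7 + V + c) = -6*c/(-7 + V + c))
f(E) = -3*(6 + E)/(E*(-7 + E + (6 + E)/(2*E))) (f(E) = -6*(E + 6)/(E + E)/(-7 + E + (E + 6)/(E + E)) = -6*(6 + E)/((2*E))/(-7 + E + (6 + E)/((2*E))) = -6*(6 + E)*(1/(2*E))/(-7 + E + (6 + E)*(1/(2*E))) = -6*(6 + E)/(2*E)/(-7 + E + (6 + E)/(2*E)) = -3*(6 + E)/(E*(-7 + E + (6 + E)/(2*E))))
F + f(Y) = 446868 + 6*(-6 - 1*523)/(6 + 523 + 2*523*(-7 + 523)) = 446868 + 6*(-6 - 523)/(6 + 523 + 2*523*516) = 446868 + 6*(-529)/(6 + 523 + 539736) = 446868 + 6*(-529)/540265 = 446868 + 6*(1/540265)*(-529) = 446868 - 3174/540265 = 241427136846/540265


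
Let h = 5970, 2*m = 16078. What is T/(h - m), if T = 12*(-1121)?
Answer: 13452/2069 ≈ 6.5017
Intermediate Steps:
m = 8039 (m = (½)*16078 = 8039)
T = -13452
T/(h - m) = -13452/(5970 - 1*8039) = -13452/(5970 - 8039) = -13452/(-2069) = -13452*(-1/2069) = 13452/2069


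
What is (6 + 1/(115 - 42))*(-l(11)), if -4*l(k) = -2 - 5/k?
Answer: -11853/3212 ≈ -3.6902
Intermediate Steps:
l(k) = 1/2 + 5/(4*k) (l(k) = -(-2 - 5/k)/4 = 1/2 + 5/(4*k))
(6 + 1/(115 - 42))*(-l(11)) = (6 + 1/(115 - 42))*(-(5 + 2*11)/(4*11)) = (6 + 1/73)*(-(5 + 22)/(4*11)) = (6 + 1/73)*(-27/(4*11)) = 439*(-1*27/44)/73 = (439/73)*(-27/44) = -11853/3212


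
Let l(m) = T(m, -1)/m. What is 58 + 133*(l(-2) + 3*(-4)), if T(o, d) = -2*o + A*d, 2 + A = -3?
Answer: -4273/2 ≈ -2136.5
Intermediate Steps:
A = -5 (A = -2 - 3 = -5)
T(o, d) = -5*d - 2*o (T(o, d) = -2*o - 5*d = -5*d - 2*o)
l(m) = (5 - 2*m)/m (l(m) = (-5*(-1) - 2*m)/m = (5 - 2*m)/m)
58 + 133*(l(-2) + 3*(-4)) = 58 + 133*((-2 + 5/(-2)) + 3*(-4)) = 58 + 133*((-2 + 5*(-½)) - 12) = 58 + 133*((-2 - 5/2) - 12) = 58 + 133*(-9/2 - 12) = 58 + 133*(-33/2) = 58 - 4389/2 = -4273/2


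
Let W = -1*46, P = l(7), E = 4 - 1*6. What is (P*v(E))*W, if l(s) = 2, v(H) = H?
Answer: 184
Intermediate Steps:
E = -2 (E = 4 - 6 = -2)
P = 2
W = -46
(P*v(E))*W = (2*(-2))*(-46) = -4*(-46) = 184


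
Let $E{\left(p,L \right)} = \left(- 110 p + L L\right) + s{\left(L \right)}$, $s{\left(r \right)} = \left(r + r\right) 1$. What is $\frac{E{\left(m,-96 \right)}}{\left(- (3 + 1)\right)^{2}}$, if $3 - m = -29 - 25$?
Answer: $\frac{1377}{8} \approx 172.13$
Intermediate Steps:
$m = 57$ ($m = 3 - \left(-29 - 25\right) = 3 - -54 = 3 + 54 = 57$)
$s{\left(r \right)} = 2 r$ ($s{\left(r \right)} = 2 r 1 = 2 r$)
$E{\left(p,L \right)} = L^{2} - 110 p + 2 L$ ($E{\left(p,L \right)} = \left(- 110 p + L L\right) + 2 L = \left(- 110 p + L^{2}\right) + 2 L = \left(L^{2} - 110 p\right) + 2 L = L^{2} - 110 p + 2 L$)
$\frac{E{\left(m,-96 \right)}}{\left(- (3 + 1)\right)^{2}} = \frac{\left(-96\right)^{2} - 6270 + 2 \left(-96\right)}{\left(- (3 + 1)\right)^{2}} = \frac{9216 - 6270 - 192}{\left(\left(-1\right) 4\right)^{2}} = \frac{2754}{\left(-4\right)^{2}} = \frac{2754}{16} = 2754 \cdot \frac{1}{16} = \frac{1377}{8}$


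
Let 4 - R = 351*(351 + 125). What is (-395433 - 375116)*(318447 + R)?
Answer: -116641854875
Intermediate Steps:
R = -167072 (R = 4 - 351*(351 + 125) = 4 - 351*476 = 4 - 1*167076 = 4 - 167076 = -167072)
(-395433 - 375116)*(318447 + R) = (-395433 - 375116)*(318447 - 167072) = -770549*151375 = -116641854875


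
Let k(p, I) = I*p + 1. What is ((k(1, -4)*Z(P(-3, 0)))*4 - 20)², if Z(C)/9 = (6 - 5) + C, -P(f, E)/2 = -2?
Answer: 313600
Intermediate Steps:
P(f, E) = 4 (P(f, E) = -2*(-2) = 4)
k(p, I) = 1 + I*p
Z(C) = 9 + 9*C (Z(C) = 9*((6 - 5) + C) = 9*(1 + C) = 9 + 9*C)
((k(1, -4)*Z(P(-3, 0)))*4 - 20)² = (((1 - 4*1)*(9 + 9*4))*4 - 20)² = (((1 - 4)*(9 + 36))*4 - 20)² = (-3*45*4 - 20)² = (-135*4 - 20)² = (-540 - 20)² = (-560)² = 313600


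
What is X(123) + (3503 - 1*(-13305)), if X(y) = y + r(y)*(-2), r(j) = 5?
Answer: 16921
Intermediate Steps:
X(y) = -10 + y (X(y) = y + 5*(-2) = y - 10 = -10 + y)
X(123) + (3503 - 1*(-13305)) = (-10 + 123) + (3503 - 1*(-13305)) = 113 + (3503 + 13305) = 113 + 16808 = 16921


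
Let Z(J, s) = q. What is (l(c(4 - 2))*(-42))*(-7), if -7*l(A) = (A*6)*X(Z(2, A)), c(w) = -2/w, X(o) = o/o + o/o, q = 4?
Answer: 504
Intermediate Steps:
Z(J, s) = 4
X(o) = 2 (X(o) = 1 + 1 = 2)
l(A) = -12*A/7 (l(A) = -A*6*2/7 = -6*A*2/7 = -12*A/7)
(l(c(4 - 2))*(-42))*(-7) = (-(-24)/(7*(4 - 2))*(-42))*(-7) = (-(-24)/(7*2)*(-42))*(-7) = (-12/7*(-1)*(-42))*(-7) = ((12/7)*(-42))*(-7) = -72*(-7) = 504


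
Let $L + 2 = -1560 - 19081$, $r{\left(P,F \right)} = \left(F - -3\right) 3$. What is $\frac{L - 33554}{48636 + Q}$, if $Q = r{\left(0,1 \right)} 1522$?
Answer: $- \frac{54197}{66900} \approx -0.81012$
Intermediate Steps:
$r{\left(P,F \right)} = 9 + 3 F$ ($r{\left(P,F \right)} = \left(F + 3\right) 3 = \left(3 + F\right) 3 = 9 + 3 F$)
$L = -20643$ ($L = -2 - 20641 = -20643$)
$Q = 18264$ ($Q = \left(9 + 3 \cdot 1\right) 1522 = \left(9 + 3\right) 1522 = 12 \cdot 1522 = 18264$)
$\frac{L - 33554}{48636 + Q} = \frac{-20643 - 33554}{48636 + 18264} = - \frac{54197}{66900}$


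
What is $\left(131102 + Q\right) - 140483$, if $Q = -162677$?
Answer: $-172058$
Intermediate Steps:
$\left(131102 + Q\right) - 140483 = \left(131102 - 162677\right) - 140483 = -31575 - 140483 = -172058$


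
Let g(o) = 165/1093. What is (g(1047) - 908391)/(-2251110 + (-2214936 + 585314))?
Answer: 496435599/2120820038 ≈ 0.23408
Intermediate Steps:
g(o) = 165/1093 (g(o) = 165*(1/1093) = 165/1093)
(g(1047) - 908391)/(-2251110 + (-2214936 + 585314)) = (165/1093 - 908391)/(-2251110 + (-2214936 + 585314)) = -992871198/(1093*(-2251110 - 1629622)) = -992871198/1093/(-3880732) = -992871198/1093*(-1/3880732) = 496435599/2120820038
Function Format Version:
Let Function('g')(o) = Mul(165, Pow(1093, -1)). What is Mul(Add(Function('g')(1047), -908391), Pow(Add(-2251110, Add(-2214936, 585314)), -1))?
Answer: Rational(496435599, 2120820038) ≈ 0.23408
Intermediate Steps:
Function('g')(o) = Rational(165, 1093) (Function('g')(o) = Mul(165, Rational(1, 1093)) = Rational(165, 1093))
Mul(Add(Function('g')(1047), -908391), Pow(Add(-2251110, Add(-2214936, 585314)), -1)) = Mul(Add(Rational(165, 1093), -908391), Pow(Add(-2251110, Add(-2214936, 585314)), -1)) = Mul(Rational(-992871198, 1093), Pow(Add(-2251110, -1629622), -1)) = Mul(Rational(-992871198, 1093), Pow(-3880732, -1)) = Mul(Rational(-992871198, 1093), Rational(-1, 3880732)) = Rational(496435599, 2120820038)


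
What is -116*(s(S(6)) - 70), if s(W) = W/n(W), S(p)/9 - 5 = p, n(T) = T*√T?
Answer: 8120 - 116*√11/33 ≈ 8108.3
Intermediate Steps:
n(T) = T^(3/2)
S(p) = 45 + 9*p
s(W) = W^(-½) (s(W) = W/(W^(3/2)) = W/W^(3/2) = W^(-½))
-116*(s(S(6)) - 70) = -116*((45 + 9*6)^(-½) - 70) = -116*((45 + 54)^(-½) - 70) = -116*(99^(-½) - 70) = -116*(√11/33 - 70) = -116*(-70 + √11/33) = 8120 - 116*√11/33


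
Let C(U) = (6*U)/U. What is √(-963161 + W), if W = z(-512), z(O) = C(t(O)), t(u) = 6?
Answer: I*√963155 ≈ 981.4*I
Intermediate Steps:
C(U) = 6
z(O) = 6
W = 6
√(-963161 + W) = √(-963161 + 6) = √(-963155) = I*√963155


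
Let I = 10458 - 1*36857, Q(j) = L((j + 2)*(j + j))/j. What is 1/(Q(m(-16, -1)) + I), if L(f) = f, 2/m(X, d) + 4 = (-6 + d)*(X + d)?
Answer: -115/3035421 ≈ -3.7886e-5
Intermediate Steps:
m(X, d) = 2/(-4 + (-6 + d)*(X + d))
Q(j) = 4 + 2*j (Q(j) = ((j + 2)*(j + j))/j = ((2 + j)*(2*j))/j = (2*j*(2 + j))/j = 4 + 2*j)
I = -26399 (I = 10458 - 36857 = -26399)
1/(Q(m(-16, -1)) + I) = 1/((4 + 2*(2/(-4 + (-1)**2 - 6*(-16) - 6*(-1) - 16*(-1)))) - 26399) = 1/((4 + 2*(2/(-4 + 1 + 96 + 6 + 16))) - 26399) = 1/((4 + 2*(2/115)) - 26399) = 1/((4 + 4/115) - 26399) = 1/(464/115 - 26399) = 1/(-3035421/115) = -115/3035421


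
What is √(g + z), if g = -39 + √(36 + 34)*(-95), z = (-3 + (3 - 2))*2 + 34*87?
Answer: √(2915 - 95*√70) ≈ 46.045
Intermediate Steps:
z = 2954 (z = (-3 + 1)*2 + 2958 = -2*2 + 2958 = -4 + 2958 = 2954)
g = -39 - 95*√70 (g = -39 + √70*(-95) = -39 - 95*√70 ≈ -833.83)
√(g + z) = √((-39 - 95*√70) + 2954) = √(2915 - 95*√70)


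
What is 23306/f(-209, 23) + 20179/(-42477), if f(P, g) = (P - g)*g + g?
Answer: -365726663/75226767 ≈ -4.8617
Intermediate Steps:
f(P, g) = g + g*(P - g) (f(P, g) = g*(P - g) + g = g + g*(P - g))
23306/f(-209, 23) + 20179/(-42477) = 23306/((23*(1 - 209 - 1*23))) + 20179/(-42477) = 23306/((23*(1 - 209 - 23))) + 20179*(-1/42477) = 23306/((23*(-231))) - 20179/42477 = 23306/(-5313) - 20179/42477 = 23306*(-1/5313) - 20179/42477 = -23306/5313 - 20179/42477 = -365726663/75226767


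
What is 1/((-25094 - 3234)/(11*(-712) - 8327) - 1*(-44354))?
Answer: 16159/716744614 ≈ 2.2545e-5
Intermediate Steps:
1/((-25094 - 3234)/(11*(-712) - 8327) - 1*(-44354)) = 1/(-28328/(-7832 - 8327) + 44354) = 1/(-28328/(-16159) + 44354) = 1/(-28328*(-1/16159) + 44354) = 1/(28328/16159 + 44354) = 1/(716744614/16159) = 16159/716744614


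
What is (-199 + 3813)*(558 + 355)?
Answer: 3299582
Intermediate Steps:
(-199 + 3813)*(558 + 355) = 3614*913 = 3299582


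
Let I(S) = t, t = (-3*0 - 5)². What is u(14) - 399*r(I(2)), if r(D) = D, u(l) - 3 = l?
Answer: -9958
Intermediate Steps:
u(l) = 3 + l
t = 25 (t = (0 - 5)² = (-5)² = 25)
I(S) = 25
u(14) - 399*r(I(2)) = (3 + 14) - 399*25 = 17 - 9975 = -9958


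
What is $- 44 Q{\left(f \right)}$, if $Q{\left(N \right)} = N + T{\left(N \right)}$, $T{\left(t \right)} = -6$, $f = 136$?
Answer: $-5720$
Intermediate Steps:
$Q{\left(N \right)} = -6 + N$ ($Q{\left(N \right)} = N - 6 = -6 + N$)
$- 44 Q{\left(f \right)} = - 44 \left(-6 + 136\right) = \left(-44\right) 130 = -5720$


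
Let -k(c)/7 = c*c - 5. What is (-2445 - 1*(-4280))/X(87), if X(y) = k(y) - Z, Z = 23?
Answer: -1835/52971 ≈ -0.034642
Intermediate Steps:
k(c) = 35 - 7*c**2 (k(c) = -7*(c*c - 5) = -7*(c**2 - 5) = -7*(-5 + c**2) = 35 - 7*c**2)
X(y) = 12 - 7*y**2 (X(y) = (35 - 7*y**2) - 1*23 = (35 - 7*y**2) - 23 = 12 - 7*y**2)
(-2445 - 1*(-4280))/X(87) = (-2445 - 1*(-4280))/(12 - 7*87**2) = (-2445 + 4280)/(12 - 7*7569) = 1835/(12 - 52983) = 1835/(-52971) = 1835*(-1/52971) = -1835/52971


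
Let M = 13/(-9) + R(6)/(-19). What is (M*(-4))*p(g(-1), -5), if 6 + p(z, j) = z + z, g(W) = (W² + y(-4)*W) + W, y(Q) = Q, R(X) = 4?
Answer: 2264/171 ≈ 13.240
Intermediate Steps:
g(W) = W² - 3*W (g(W) = (W² - 4*W) + W = W² - 3*W)
p(z, j) = -6 + 2*z (p(z, j) = -6 + (z + z) = -6 + 2*z)
M = -283/171 (M = 13/(-9) + 4/(-19) = 13*(-⅑) + 4*(-1/19) = -13/9 - 4/19 = -283/171 ≈ -1.6550)
(M*(-4))*p(g(-1), -5) = (-283/171*(-4))*(-6 + 2*(-(-3 - 1))) = 1132*(-6 + 2*(-1*(-4)))/171 = 1132*(-6 + 2*4)/171 = 1132*(-6 + 8)/171 = (1132/171)*2 = 2264/171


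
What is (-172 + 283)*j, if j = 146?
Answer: 16206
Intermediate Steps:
(-172 + 283)*j = (-172 + 283)*146 = 111*146 = 16206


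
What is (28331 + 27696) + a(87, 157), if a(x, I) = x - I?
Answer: 55957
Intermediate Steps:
(28331 + 27696) + a(87, 157) = (28331 + 27696) + (87 - 1*157) = 56027 + (87 - 157) = 56027 - 70 = 55957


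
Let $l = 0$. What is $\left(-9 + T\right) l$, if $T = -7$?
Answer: $0$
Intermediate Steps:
$\left(-9 + T\right) l = \left(-9 - 7\right) 0 = \left(-16\right) 0 = 0$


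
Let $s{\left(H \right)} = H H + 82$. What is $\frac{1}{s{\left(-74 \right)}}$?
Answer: $\frac{1}{5558} \approx 0.00017992$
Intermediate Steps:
$s{\left(H \right)} = 82 + H^{2}$ ($s{\left(H \right)} = H^{2} + 82 = 82 + H^{2}$)
$\frac{1}{s{\left(-74 \right)}} = \frac{1}{82 + \left(-74\right)^{2}} = \frac{1}{82 + 5476} = \frac{1}{5558}$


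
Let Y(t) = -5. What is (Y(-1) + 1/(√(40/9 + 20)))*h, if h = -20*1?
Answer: 100 - 6*√55/11 ≈ 95.955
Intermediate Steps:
h = -20
(Y(-1) + 1/(√(40/9 + 20)))*h = (-5 + 1/(√(40/9 + 20)))*(-20) = (-5 + 1/(√(220/9)))*(-20) = (-5 + 1/(2*√55/3))*(-20) = (-5 + 3*√55/110)*(-20) = 100 - 6*√55/11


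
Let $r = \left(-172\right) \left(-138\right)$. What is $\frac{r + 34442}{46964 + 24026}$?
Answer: $\frac{29089}{35495} \approx 0.81952$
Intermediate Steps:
$r = 23736$
$\frac{r + 34442}{46964 + 24026} = \frac{23736 + 34442}{46964 + 24026} = \frac{58178}{70990} = 58178 \cdot \frac{1}{70990} = \frac{29089}{35495}$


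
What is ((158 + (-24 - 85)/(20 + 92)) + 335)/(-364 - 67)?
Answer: -55107/48272 ≈ -1.1416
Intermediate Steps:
((158 + (-24 - 85)/(20 + 92)) + 335)/(-364 - 67) = ((158 - 109/112) + 335)/(-431) = ((158 - 109*1/112) + 335)*(-1/431) = ((158 - 109/112) + 335)*(-1/431) = (17587/112 + 335)*(-1/431) = (55107/112)*(-1/431) = -55107/48272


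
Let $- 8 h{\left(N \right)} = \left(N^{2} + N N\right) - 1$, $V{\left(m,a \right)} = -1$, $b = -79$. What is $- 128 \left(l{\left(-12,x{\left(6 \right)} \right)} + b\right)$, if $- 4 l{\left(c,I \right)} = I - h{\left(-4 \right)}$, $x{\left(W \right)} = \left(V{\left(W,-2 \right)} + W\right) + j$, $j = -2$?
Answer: $10332$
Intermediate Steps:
$x{\left(W \right)} = -3 + W$ ($x{\left(W \right)} = \left(-1 + W\right) - 2 = -3 + W$)
$h{\left(N \right)} = \frac{1}{8} - \frac{N^{2}}{4}$ ($h{\left(N \right)} = - \frac{\left(N^{2} + N N\right) - 1}{8} = - \frac{\left(N^{2} + N^{2}\right) - 1}{8} = - \frac{2 N^{2} - 1}{8} = - \frac{-1 + 2 N^{2}}{8} = \frac{1}{8} - \frac{N^{2}}{4}$)
$l{\left(c,I \right)} = - \frac{31}{32} - \frac{I}{4}$ ($l{\left(c,I \right)} = - \frac{I - \left(\frac{1}{8} - \frac{\left(-4\right)^{2}}{4}\right)}{4} = - \frac{I - \left(\frac{1}{8} - 4\right)}{4} = - \frac{I - - \frac{31}{8}}{4} = - \frac{I + \frac{31}{8}}{4} = - \frac{\frac{31}{8} + I}{4} = - \frac{31}{32} - \frac{I}{4}$)
$- 128 \left(l{\left(-12,x{\left(6 \right)} \right)} + b\right) = - 128 \left(\left(- \frac{31}{32} - \frac{-3 + 6}{4}\right) - 79\right) = - 128 \left(\left(- \frac{31}{32} - \frac{3}{4}\right) - 79\right) = - 128 \left(- \frac{55}{32} - 79\right) = \left(-128\right) \left(- \frac{2583}{32}\right) = 10332$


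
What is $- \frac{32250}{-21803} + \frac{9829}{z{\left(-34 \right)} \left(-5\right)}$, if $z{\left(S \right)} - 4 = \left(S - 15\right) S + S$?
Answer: $\frac{49503313}{178348540} \approx 0.27757$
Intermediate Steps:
$z{\left(S \right)} = 4 + S + S \left(-15 + S\right)$ ($z{\left(S \right)} = 4 + \left(\left(S - 15\right) S + S\right) = 4 + \left(\left(-15 + S\right) S + S\right) = 4 + \left(S \left(-15 + S\right) + S\right) = 4 + \left(S + S \left(-15 + S\right)\right) = 4 + S + S \left(-15 + S\right)$)
$- \frac{32250}{-21803} + \frac{9829}{z{\left(-34 \right)} \left(-5\right)} = - \frac{32250}{-21803} + \frac{9829}{\left(4 + \left(-34\right)^{2} - -476\right) \left(-5\right)} = \left(-32250\right) \left(- \frac{1}{21803}\right) + \frac{9829}{\left(4 + 1156 + 476\right) \left(-5\right)} = \frac{32250}{21803} + \frac{9829}{1636 \left(-5\right)} = \frac{32250}{21803} + \frac{9829}{-8180} = \frac{32250}{21803} + 9829 \left(- \frac{1}{8180}\right) = \frac{32250}{21803} - \frac{9829}{8180} = \frac{49503313}{178348540}$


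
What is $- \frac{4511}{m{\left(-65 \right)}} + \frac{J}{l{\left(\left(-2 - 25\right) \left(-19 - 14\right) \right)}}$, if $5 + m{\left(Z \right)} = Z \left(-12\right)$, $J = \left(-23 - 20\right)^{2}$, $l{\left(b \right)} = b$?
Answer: $- \frac{2586326}{690525} \approx -3.7454$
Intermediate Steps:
$J = 1849$ ($J = \left(-43\right)^{2} = 1849$)
$m{\left(Z \right)} = -5 - 12 Z$ ($m{\left(Z \right)} = -5 + Z \left(-12\right) = -5 - 12 Z$)
$- \frac{4511}{m{\left(-65 \right)}} + \frac{J}{l{\left(\left(-2 - 25\right) \left(-19 - 14\right) \right)}} = - \frac{4511}{-5 - -780} + \frac{1849}{\left(-2 - 25\right) \left(-19 - 14\right)} = - \frac{4511}{-5 + 780} + \frac{1849}{\left(-27\right) \left(-33\right)} = - \frac{4511}{775} + \frac{1849}{891} = - \frac{2586326}{690525}$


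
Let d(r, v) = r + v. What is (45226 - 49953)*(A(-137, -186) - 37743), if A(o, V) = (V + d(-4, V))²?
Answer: -489873191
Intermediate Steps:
A(o, V) = (-4 + 2*V)² (A(o, V) = (V + (-4 + V))² = (-4 + 2*V)²)
(45226 - 49953)*(A(-137, -186) - 37743) = (45226 - 49953)*(4*(-2 - 186)² - 37743) = -4727*(4*(-188)² - 37743) = -4727*(4*35344 - 37743) = -4727*(141376 - 37743) = -4727*103633 = -489873191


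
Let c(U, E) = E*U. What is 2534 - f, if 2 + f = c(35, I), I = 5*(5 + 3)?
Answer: 1136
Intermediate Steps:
I = 40 (I = 5*8 = 40)
f = 1398 (f = -2 + 40*35 = -2 + 1400 = 1398)
2534 - f = 2534 - 1*1398 = 2534 - 1398 = 1136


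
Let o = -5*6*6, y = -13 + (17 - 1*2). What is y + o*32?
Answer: -5758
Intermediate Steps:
y = 2 (y = -13 + (17 - 2) = -13 + 15 = 2)
o = -180 (o = -30*6 = -180)
y + o*32 = 2 - 180*32 = 2 - 5760 = -5758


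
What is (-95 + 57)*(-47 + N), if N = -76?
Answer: 4674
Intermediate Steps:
(-95 + 57)*(-47 + N) = (-95 + 57)*(-47 - 76) = -38*(-123) = 4674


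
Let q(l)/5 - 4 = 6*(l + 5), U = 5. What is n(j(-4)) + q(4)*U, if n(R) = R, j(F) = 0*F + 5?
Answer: 1455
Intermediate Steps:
q(l) = 170 + 30*l (q(l) = 20 + 5*(6*(l + 5)) = 20 + 5*(6*(5 + l)) = 20 + 5*(30 + 6*l) = 20 + (150 + 30*l) = 170 + 30*l)
j(F) = 5 (j(F) = 0 + 5 = 5)
n(j(-4)) + q(4)*U = 5 + (170 + 30*4)*5 = 5 + (170 + 120)*5 = 5 + 290*5 = 5 + 1450 = 1455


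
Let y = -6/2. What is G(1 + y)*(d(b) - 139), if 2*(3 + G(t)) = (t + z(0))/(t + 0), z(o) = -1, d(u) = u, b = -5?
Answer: 324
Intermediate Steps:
y = -3 (y = -6*1/2 = -3)
G(t) = -3 + (-1 + t)/(2*t) (G(t) = -3 + ((t - 1)/(t + 0))/2 = -3 + ((-1 + t)/t)/2 = -3 + (-1 + t)/(2*t))
G(1 + y)*(d(b) - 139) = ((-1 - 5*(1 - 3))/(2*(1 - 3)))*(-5 - 139) = ((1/2)*(-1 - 5*(-2))/(-2))*(-144) = ((1/2)*(-1/2)*(-1 + 10))*(-144) = ((1/2)*(-1/2)*9)*(-144) = -9/4*(-144) = 324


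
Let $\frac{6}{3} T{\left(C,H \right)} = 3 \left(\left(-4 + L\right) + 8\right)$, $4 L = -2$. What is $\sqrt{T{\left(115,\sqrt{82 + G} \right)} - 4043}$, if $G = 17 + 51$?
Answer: $\frac{i \sqrt{16151}}{2} \approx 63.543 i$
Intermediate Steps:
$L = - \frac{1}{2}$ ($L = \frac{1}{4} \left(-2\right) = - \frac{1}{2} \approx -0.5$)
$G = 68$
$T{\left(C,H \right)} = \frac{21}{4}$ ($T{\left(C,H \right)} = \frac{3 \left(\left(-4 - \frac{1}{2}\right) + 8\right)}{2} = \frac{3 \left(- \frac{9}{2} + 8\right)}{2} = \frac{3 \cdot \frac{7}{2}}{2} = \frac{1}{2} \cdot \frac{21}{2} = \frac{21}{4}$)
$\sqrt{T{\left(115,\sqrt{82 + G} \right)} - 4043} = \sqrt{\frac{21}{4} - 4043} = \sqrt{- \frac{16151}{4}} = \frac{i \sqrt{16151}}{2}$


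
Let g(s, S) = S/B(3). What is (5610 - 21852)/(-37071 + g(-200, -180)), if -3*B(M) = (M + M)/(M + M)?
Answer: 5414/12177 ≈ 0.44461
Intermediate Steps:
B(M) = -⅓ (B(M) = -(M + M)/(3*(M + M)) = -2*M/(3*(2*M)) = -2*M*1/(2*M)/3 = -⅓*1 = -⅓)
g(s, S) = -3*S (g(s, S) = S/(-⅓) = S*(-3) = -3*S)
(5610 - 21852)/(-37071 + g(-200, -180)) = (5610 - 21852)/(-37071 - 3*(-180)) = -16242/(-37071 + 540) = -16242/(-36531) = -16242*(-1/36531) = 5414/12177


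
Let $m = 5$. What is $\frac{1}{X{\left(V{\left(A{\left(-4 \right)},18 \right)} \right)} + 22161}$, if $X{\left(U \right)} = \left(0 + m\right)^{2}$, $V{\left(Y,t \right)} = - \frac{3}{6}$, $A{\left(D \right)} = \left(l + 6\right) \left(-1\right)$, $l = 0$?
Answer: $\frac{1}{22186} \approx 4.5073 \cdot 10^{-5}$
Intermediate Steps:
$A{\left(D \right)} = -6$ ($A{\left(D \right)} = \left(0 + 6\right) \left(-1\right) = 6 \left(-1\right) = -6$)
$V{\left(Y,t \right)} = - \frac{1}{2}$ ($V{\left(Y,t \right)} = \left(-3\right) \frac{1}{6} = - \frac{1}{2}$)
$X{\left(U \right)} = 25$ ($X{\left(U \right)} = \left(0 + 5\right)^{2} = 5^{2} = 25$)
$\frac{1}{X{\left(V{\left(A{\left(-4 \right)},18 \right)} \right)} + 22161} = \frac{1}{25 + 22161} = \frac{1}{22186}$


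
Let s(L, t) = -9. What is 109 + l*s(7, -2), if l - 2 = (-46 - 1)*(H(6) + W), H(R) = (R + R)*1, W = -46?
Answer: -14291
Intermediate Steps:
H(R) = 2*R (H(R) = (2*R)*1 = 2*R)
l = 1600 (l = 2 + (-46 - 1)*(2*6 - 46) = 2 - 47*(12 - 46) = 2 - 47*(-34) = 2 + 1598 = 1600)
109 + l*s(7, -2) = 109 + 1600*(-9) = 109 - 14400 = -14291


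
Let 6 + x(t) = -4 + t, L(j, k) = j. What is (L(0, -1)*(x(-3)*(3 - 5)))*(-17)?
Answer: 0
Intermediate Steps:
x(t) = -10 + t (x(t) = -6 + (-4 + t) = -10 + t)
(L(0, -1)*(x(-3)*(3 - 5)))*(-17) = (0*((-10 - 3)*(3 - 5)))*(-17) = (0*(-13*(-2)))*(-17) = (0*26)*(-17) = 0*(-17) = 0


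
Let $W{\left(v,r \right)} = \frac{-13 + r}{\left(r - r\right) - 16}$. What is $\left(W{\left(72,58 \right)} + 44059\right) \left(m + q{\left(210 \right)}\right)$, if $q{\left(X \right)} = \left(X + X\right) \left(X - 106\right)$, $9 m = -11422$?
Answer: $\frac{134529269251}{72} \approx 1.8685 \cdot 10^{9}$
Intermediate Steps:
$m = - \frac{11422}{9}$ ($m = \frac{1}{9} \left(-11422\right) = - \frac{11422}{9} \approx -1269.1$)
$W{\left(v,r \right)} = \frac{13}{16} - \frac{r}{16}$ ($W{\left(v,r \right)} = \frac{-13 + r}{0 - 16} = \frac{-13 + r}{-16} = \left(-13 + r\right) \left(- \frac{1}{16}\right) = \frac{13}{16} - \frac{r}{16}$)
$q{\left(X \right)} = 2 X \left(-106 + X\right)$
$\left(W{\left(72,58 \right)} + 44059\right) \left(m + q{\left(210 \right)}\right) = \left(\left(\frac{13}{16} - \frac{29}{8}\right) + 44059\right) \left(- \frac{11422}{9} + 2 \cdot 210 \left(-106 + 210\right)\right) = \left(\left(\frac{13}{16} - \frac{29}{8}\right) + 44059\right) \left(- \frac{11422}{9} + 2 \cdot 210 \cdot 104\right) = \left(- \frac{45}{16} + 44059\right) \left(- \frac{11422}{9} + 43680\right) = \frac{704899}{16} \cdot \frac{381698}{9} = \frac{134529269251}{72}$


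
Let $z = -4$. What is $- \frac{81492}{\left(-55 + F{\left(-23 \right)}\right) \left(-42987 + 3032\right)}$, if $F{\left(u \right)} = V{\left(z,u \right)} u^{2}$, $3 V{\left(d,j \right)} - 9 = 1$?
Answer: $\frac{244476}{204769375} \approx 0.0011939$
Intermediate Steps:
$V{\left(d,j \right)} = \frac{10}{3}$ ($V{\left(d,j \right)} = 3 + \frac{1}{3} \cdot 1 = 3 + \frac{1}{3} = \frac{10}{3}$)
$F{\left(u \right)} = \frac{10 u^{2}}{3}$
$- \frac{81492}{\left(-55 + F{\left(-23 \right)}\right) \left(-42987 + 3032\right)} = - \frac{81492}{\left(-55 + \frac{10 \left(-23\right)^{2}}{3}\right) \left(-42987 + 3032\right)} = - \frac{81492}{\left(-55 + \frac{10}{3} \cdot 529\right) \left(-39955\right)} = - \frac{81492}{\left(-55 + \frac{5290}{3}\right) \left(-39955\right)} = - \frac{81492}{\frac{5125}{3} \left(-39955\right)} = - \frac{81492}{- \frac{204769375}{3}} = \left(-81492\right) \left(- \frac{3}{204769375}\right) = \frac{244476}{204769375}$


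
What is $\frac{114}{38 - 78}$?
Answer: $- \frac{57}{20} \approx -2.85$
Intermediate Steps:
$\frac{114}{38 - 78} = \frac{114}{-40} = 114 \left(- \frac{1}{40}\right) = - \frac{57}{20}$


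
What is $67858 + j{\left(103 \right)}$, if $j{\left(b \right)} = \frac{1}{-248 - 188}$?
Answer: $\frac{29586087}{436} \approx 67858.0$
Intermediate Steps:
$j{\left(b \right)} = - \frac{1}{436}$ ($j{\left(b \right)} = \frac{1}{-436} = - \frac{1}{436}$)
$67858 + j{\left(103 \right)} = 67858 - \frac{1}{436} = \frac{29586087}{436}$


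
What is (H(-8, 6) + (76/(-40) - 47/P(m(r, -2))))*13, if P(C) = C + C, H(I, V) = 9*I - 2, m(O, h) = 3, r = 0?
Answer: -16328/15 ≈ -1088.5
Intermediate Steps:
H(I, V) = -2 + 9*I
P(C) = 2*C
(H(-8, 6) + (76/(-40) - 47/P(m(r, -2))))*13 = ((-2 + 9*(-8)) + (76/(-40) - 47/(2*3)))*13 = ((-2 - 72) + (76*(-1/40) - 47/6))*13 = (-74 + (-19/10 - 47*1/6))*13 = (-74 + (-19/10 - 47/6))*13 = (-74 - 146/15)*13 = -1256/15*13 = -16328/15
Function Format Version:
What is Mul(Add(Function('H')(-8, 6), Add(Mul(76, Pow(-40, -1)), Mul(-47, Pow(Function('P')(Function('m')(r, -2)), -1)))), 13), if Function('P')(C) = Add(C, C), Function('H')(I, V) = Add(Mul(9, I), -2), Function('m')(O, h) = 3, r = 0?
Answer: Rational(-16328, 15) ≈ -1088.5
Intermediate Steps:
Function('H')(I, V) = Add(-2, Mul(9, I))
Function('P')(C) = Mul(2, C)
Mul(Add(Function('H')(-8, 6), Add(Mul(76, Pow(-40, -1)), Mul(-47, Pow(Function('P')(Function('m')(r, -2)), -1)))), 13) = Mul(Add(Add(-2, Mul(9, -8)), Add(Mul(76, Pow(-40, -1)), Mul(-47, Pow(Mul(2, 3), -1)))), 13) = Mul(Add(Add(-2, -72), Add(Mul(76, Rational(-1, 40)), Mul(-47, Pow(6, -1)))), 13) = Mul(Add(-74, Add(Rational(-19, 10), Mul(-47, Rational(1, 6)))), 13) = Mul(Add(-74, Add(Rational(-19, 10), Rational(-47, 6))), 13) = Mul(Add(-74, Rational(-146, 15)), 13) = Mul(Rational(-1256, 15), 13) = Rational(-16328, 15)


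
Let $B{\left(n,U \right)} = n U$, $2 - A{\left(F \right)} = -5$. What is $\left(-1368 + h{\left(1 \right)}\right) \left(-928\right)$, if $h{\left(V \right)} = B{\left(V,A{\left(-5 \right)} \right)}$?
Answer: $1263008$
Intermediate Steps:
$A{\left(F \right)} = 7$ ($A{\left(F \right)} = 2 - -5 = 2 + 5 = 7$)
$B{\left(n,U \right)} = U n$
$h{\left(V \right)} = 7 V$
$\left(-1368 + h{\left(1 \right)}\right) \left(-928\right) = \left(-1368 + 7 \cdot 1\right) \left(-928\right) = \left(-1368 + 7\right) \left(-928\right) = \left(-1361\right) \left(-928\right) = 1263008$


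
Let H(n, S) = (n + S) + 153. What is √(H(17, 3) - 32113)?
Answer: 2*I*√7985 ≈ 178.72*I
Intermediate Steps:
H(n, S) = 153 + S + n (H(n, S) = (S + n) + 153 = 153 + S + n)
√(H(17, 3) - 32113) = √((153 + 3 + 17) - 32113) = √(173 - 32113) = √(-31940) = 2*I*√7985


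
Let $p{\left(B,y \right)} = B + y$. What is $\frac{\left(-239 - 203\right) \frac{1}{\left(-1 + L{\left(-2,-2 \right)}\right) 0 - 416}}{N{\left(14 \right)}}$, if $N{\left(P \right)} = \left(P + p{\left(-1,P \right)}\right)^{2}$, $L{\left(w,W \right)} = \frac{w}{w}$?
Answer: $\frac{17}{11664} \approx 0.0014575$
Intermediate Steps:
$L{\left(w,W \right)} = 1$
$N{\left(P \right)} = \left(-1 + 2 P\right)^{2}$ ($N{\left(P \right)} = \left(P + \left(-1 + P\right)\right)^{2} = \left(-1 + 2 P\right)^{2}$)
$\frac{\left(-239 - 203\right) \frac{1}{\left(-1 + L{\left(-2,-2 \right)}\right) 0 - 416}}{N{\left(14 \right)}} = \frac{\left(-239 - 203\right) \frac{1}{\left(-1 + 1\right) 0 - 416}}{\left(-1 + 2 \cdot 14\right)^{2}} = \frac{\left(-442\right) \frac{1}{0 \cdot 0 - 416}}{\left(-1 + 28\right)^{2}} = \frac{\left(-442\right) \frac{1}{0 - 416}}{27^{2}} = \frac{\left(-442\right) \frac{1}{-416}}{729} = \left(-442\right) \left(- \frac{1}{416}\right) \frac{1}{729} = \frac{17}{16} \cdot \frac{1}{729} = \frac{17}{11664}$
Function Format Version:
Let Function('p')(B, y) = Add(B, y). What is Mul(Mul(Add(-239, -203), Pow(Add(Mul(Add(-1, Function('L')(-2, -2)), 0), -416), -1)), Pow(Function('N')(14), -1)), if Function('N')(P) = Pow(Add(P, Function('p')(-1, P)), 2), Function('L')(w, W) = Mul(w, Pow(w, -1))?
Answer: Rational(17, 11664) ≈ 0.0014575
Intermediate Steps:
Function('L')(w, W) = 1
Function('N')(P) = Pow(Add(-1, Mul(2, P)), 2) (Function('N')(P) = Pow(Add(P, Add(-1, P)), 2) = Pow(Add(-1, Mul(2, P)), 2))
Mul(Mul(Add(-239, -203), Pow(Add(Mul(Add(-1, Function('L')(-2, -2)), 0), -416), -1)), Pow(Function('N')(14), -1)) = Mul(Mul(Add(-239, -203), Pow(Add(Mul(Add(-1, 1), 0), -416), -1)), Pow(Pow(Add(-1, Mul(2, 14)), 2), -1)) = Mul(Mul(-442, Pow(Add(Mul(0, 0), -416), -1)), Pow(Pow(Add(-1, 28), 2), -1)) = Mul(Mul(-442, Pow(Add(0, -416), -1)), Pow(Pow(27, 2), -1)) = Mul(Mul(-442, Pow(-416, -1)), Pow(729, -1)) = Mul(Mul(-442, Rational(-1, 416)), Rational(1, 729)) = Mul(Rational(17, 16), Rational(1, 729)) = Rational(17, 11664)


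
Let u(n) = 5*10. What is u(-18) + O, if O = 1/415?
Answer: 20751/415 ≈ 50.002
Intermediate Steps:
u(n) = 50
O = 1/415 ≈ 0.0024096
u(-18) + O = 50 + 1/415 = 20751/415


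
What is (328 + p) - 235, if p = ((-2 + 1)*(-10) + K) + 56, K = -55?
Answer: 104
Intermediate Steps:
p = 11 (p = ((-2 + 1)*(-10) - 55) + 56 = (-1*(-10) - 55) + 56 = (10 - 55) + 56 = -45 + 56 = 11)
(328 + p) - 235 = (328 + 11) - 235 = 339 - 235 = 104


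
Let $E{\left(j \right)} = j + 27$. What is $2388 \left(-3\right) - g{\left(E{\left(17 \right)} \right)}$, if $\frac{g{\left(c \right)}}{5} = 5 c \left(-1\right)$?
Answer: $-6064$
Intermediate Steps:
$E{\left(j \right)} = 27 + j$
$g{\left(c \right)} = - 25 c$ ($g{\left(c \right)} = 5 \cdot 5 c \left(-1\right) = 5 \left(- 5 c\right) = - 25 c$)
$2388 \left(-3\right) - g{\left(E{\left(17 \right)} \right)} = 2388 \left(-3\right) - - 25 \left(27 + 17\right) = -7164 - \left(-25\right) 44 = -7164 - -1100 = -7164 + 1100 = -6064$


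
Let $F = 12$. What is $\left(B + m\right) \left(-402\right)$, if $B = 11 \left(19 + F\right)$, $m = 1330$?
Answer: $-671742$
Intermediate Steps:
$B = 341$ ($B = 11 \left(19 + 12\right) = 11 \cdot 31 = 341$)
$\left(B + m\right) \left(-402\right) = \left(341 + 1330\right) \left(-402\right) = 1671 \left(-402\right) = -671742$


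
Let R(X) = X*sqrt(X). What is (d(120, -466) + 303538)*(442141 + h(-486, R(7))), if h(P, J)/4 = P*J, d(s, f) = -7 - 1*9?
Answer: 134199520602 - 4130327376*sqrt(7) ≈ 1.2327e+11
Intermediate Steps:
d(s, f) = -16 (d(s, f) = -7 - 9 = -16)
R(X) = X**(3/2)
h(P, J) = 4*J*P (h(P, J) = 4*(P*J) = 4*(J*P) = 4*J*P)
(d(120, -466) + 303538)*(442141 + h(-486, R(7))) = (-16 + 303538)*(442141 + 4*7**(3/2)*(-486)) = 303522*(442141 + 4*(7*sqrt(7))*(-486)) = 303522*(442141 - 13608*sqrt(7)) = 134199520602 - 4130327376*sqrt(7)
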